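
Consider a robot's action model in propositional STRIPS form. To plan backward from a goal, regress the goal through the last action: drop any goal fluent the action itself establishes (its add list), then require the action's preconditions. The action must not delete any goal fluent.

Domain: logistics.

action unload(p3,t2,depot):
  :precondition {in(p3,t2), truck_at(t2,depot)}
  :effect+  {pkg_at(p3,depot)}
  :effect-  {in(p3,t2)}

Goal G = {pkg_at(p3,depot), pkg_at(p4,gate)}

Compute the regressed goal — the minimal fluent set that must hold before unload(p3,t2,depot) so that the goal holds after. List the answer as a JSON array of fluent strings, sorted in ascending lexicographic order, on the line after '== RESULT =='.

Compute (G \ add) ∪ pre:
  G ∩ del = {}  (empty — regression defined)
  G \ add = {pkg_at(p3,depot), pkg_at(p4,gate)} \ {pkg_at(p3,depot)} = {pkg_at(p4,gate)}
  ∪ pre   = {pkg_at(p4,gate)} ∪ {in(p3,t2), truck_at(t2,depot)}
          = {in(p3,t2), pkg_at(p4,gate), truck_at(t2,depot)}

== RESULT ==
["in(p3,t2)", "pkg_at(p4,gate)", "truck_at(t2,depot)"]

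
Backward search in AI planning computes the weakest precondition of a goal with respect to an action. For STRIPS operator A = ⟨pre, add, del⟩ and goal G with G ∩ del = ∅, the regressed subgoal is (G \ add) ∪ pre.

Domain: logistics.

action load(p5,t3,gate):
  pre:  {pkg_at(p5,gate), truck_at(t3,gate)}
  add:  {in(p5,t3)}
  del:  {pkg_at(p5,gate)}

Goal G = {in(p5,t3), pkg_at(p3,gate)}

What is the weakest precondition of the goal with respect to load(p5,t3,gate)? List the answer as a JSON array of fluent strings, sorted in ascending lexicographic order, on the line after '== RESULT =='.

Regress:
  G ∩ del = {}  (empty — regression defined)
  G \ add = {in(p5,t3), pkg_at(p3,gate)} \ {in(p5,t3)} = {pkg_at(p3,gate)}
  ∪ pre   = {pkg_at(p3,gate)} ∪ {pkg_at(p5,gate), truck_at(t3,gate)}
          = {pkg_at(p3,gate), pkg_at(p5,gate), truck_at(t3,gate)}

== RESULT ==
["pkg_at(p3,gate)", "pkg_at(p5,gate)", "truck_at(t3,gate)"]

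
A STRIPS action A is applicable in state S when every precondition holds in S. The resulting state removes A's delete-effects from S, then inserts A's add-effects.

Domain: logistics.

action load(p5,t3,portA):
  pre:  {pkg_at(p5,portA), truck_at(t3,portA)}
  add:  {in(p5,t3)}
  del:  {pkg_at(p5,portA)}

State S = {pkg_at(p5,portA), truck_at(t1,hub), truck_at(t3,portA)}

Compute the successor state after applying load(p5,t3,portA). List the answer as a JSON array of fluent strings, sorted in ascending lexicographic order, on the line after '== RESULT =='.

Compute (S \ del) ∪ add:
  pre ⊆ S: {pkg_at(p5,portA), truck_at(t3,portA)} ⊆ S  — applicable
  S \ del = {truck_at(t1,hub), truck_at(t3,portA)}
  ∪ add   = {in(p5,t3), truck_at(t1,hub), truck_at(t3,portA)}

== RESULT ==
["in(p5,t3)", "truck_at(t1,hub)", "truck_at(t3,portA)"]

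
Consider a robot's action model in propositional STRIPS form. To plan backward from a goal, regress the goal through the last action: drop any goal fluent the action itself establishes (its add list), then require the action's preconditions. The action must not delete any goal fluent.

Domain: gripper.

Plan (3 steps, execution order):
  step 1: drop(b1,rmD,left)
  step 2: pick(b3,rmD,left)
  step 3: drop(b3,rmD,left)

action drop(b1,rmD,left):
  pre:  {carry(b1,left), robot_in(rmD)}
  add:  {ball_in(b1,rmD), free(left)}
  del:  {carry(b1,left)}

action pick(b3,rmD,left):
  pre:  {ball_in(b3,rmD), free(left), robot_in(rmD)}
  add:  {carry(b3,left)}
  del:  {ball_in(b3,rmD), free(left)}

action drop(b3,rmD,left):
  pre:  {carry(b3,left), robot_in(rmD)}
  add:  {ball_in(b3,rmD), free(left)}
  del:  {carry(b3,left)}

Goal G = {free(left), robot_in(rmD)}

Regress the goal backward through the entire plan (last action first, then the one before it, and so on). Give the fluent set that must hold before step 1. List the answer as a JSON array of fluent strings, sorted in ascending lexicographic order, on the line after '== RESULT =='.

Work backward from the goal:
  through step 3 (drop(b3,rmD,left)): drop {free(left)}, keep {robot_in(rmD)}, require {carry(b3,left), robot_in(rmD)}
    → {carry(b3,left), robot_in(rmD)}
  through step 2 (pick(b3,rmD,left)): drop {carry(b3,left)}, keep {robot_in(rmD)}, require {ball_in(b3,rmD), free(left), robot_in(rmD)}
    → {ball_in(b3,rmD), free(left), robot_in(rmD)}
  through step 1 (drop(b1,rmD,left)): drop {free(left)}, keep {ball_in(b3,rmD), robot_in(rmD)}, require {carry(b1,left), robot_in(rmD)}
    → {ball_in(b3,rmD), carry(b1,left), robot_in(rmD)}

== RESULT ==
["ball_in(b3,rmD)", "carry(b1,left)", "robot_in(rmD)"]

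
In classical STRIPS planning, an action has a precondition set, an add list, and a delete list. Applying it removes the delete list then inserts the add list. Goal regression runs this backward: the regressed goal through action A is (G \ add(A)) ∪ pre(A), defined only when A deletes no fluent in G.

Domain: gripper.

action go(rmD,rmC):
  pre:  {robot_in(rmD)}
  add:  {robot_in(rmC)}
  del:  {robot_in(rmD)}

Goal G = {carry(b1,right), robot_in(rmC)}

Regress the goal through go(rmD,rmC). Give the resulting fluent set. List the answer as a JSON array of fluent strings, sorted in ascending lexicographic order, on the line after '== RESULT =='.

Compute (G \ add) ∪ pre:
  G ∩ del = {}  (empty — regression defined)
  G \ add = {carry(b1,right), robot_in(rmC)} \ {robot_in(rmC)} = {carry(b1,right)}
  ∪ pre   = {carry(b1,right)} ∪ {robot_in(rmD)}
          = {carry(b1,right), robot_in(rmD)}

== RESULT ==
["carry(b1,right)", "robot_in(rmD)"]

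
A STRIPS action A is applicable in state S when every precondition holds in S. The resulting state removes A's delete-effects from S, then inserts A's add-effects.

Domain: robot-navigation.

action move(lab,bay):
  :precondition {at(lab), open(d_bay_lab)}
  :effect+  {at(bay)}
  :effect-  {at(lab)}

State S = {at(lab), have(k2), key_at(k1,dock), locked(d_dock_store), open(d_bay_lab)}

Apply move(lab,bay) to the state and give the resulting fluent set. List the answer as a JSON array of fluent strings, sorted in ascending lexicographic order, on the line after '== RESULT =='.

Progress:
  pre ⊆ S: {at(lab), open(d_bay_lab)} ⊆ S  — applicable
  S \ del = {have(k2), key_at(k1,dock), locked(d_dock_store), open(d_bay_lab)}
  ∪ add   = {at(bay), have(k2), key_at(k1,dock), locked(d_dock_store), open(d_bay_lab)}

== RESULT ==
["at(bay)", "have(k2)", "key_at(k1,dock)", "locked(d_dock_store)", "open(d_bay_lab)"]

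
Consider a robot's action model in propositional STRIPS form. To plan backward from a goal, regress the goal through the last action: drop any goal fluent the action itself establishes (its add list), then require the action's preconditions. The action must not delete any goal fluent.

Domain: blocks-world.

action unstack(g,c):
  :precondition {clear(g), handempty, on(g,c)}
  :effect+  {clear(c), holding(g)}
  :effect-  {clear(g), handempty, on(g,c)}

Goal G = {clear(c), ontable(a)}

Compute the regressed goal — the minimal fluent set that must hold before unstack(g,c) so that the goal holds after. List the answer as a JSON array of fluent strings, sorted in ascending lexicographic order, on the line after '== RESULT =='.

Regress:
  G ∩ del = {}  (empty — regression defined)
  G \ add = {clear(c), ontable(a)} \ {clear(c), holding(g)} = {ontable(a)}
  ∪ pre   = {ontable(a)} ∪ {clear(g), handempty, on(g,c)}
          = {clear(g), handempty, on(g,c), ontable(a)}

== RESULT ==
["clear(g)", "handempty", "on(g,c)", "ontable(a)"]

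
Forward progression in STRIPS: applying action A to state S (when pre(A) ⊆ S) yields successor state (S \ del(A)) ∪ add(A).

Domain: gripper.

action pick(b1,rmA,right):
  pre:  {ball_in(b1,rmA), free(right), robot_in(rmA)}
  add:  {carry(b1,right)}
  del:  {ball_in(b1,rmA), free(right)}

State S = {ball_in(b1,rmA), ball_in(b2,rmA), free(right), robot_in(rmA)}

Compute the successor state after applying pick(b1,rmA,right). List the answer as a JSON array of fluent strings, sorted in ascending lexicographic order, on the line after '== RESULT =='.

Progress:
  pre ⊆ S: {ball_in(b1,rmA), free(right), robot_in(rmA)} ⊆ S  — applicable
  S \ del = {ball_in(b2,rmA), robot_in(rmA)}
  ∪ add   = {ball_in(b2,rmA), carry(b1,right), robot_in(rmA)}

== RESULT ==
["ball_in(b2,rmA)", "carry(b1,right)", "robot_in(rmA)"]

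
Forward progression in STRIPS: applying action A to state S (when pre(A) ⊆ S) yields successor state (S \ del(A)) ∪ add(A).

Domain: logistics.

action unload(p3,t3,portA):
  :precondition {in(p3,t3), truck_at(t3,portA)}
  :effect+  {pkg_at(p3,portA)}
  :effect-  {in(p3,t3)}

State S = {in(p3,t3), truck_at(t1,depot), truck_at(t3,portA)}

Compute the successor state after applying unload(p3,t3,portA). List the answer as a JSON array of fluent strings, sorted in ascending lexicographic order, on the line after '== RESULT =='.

Compute (S \ del) ∪ add:
  pre ⊆ S: {in(p3,t3), truck_at(t3,portA)} ⊆ S  — applicable
  S \ del = {truck_at(t1,depot), truck_at(t3,portA)}
  ∪ add   = {pkg_at(p3,portA), truck_at(t1,depot), truck_at(t3,portA)}

== RESULT ==
["pkg_at(p3,portA)", "truck_at(t1,depot)", "truck_at(t3,portA)"]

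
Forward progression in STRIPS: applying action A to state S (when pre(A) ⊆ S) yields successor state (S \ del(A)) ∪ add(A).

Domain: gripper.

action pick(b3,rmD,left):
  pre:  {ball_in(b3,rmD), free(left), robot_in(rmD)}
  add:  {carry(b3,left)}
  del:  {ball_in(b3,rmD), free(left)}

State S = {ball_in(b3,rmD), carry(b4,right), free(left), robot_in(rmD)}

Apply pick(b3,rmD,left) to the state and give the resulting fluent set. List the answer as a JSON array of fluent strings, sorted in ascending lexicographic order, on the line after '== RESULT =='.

Compute (S \ del) ∪ add:
  pre ⊆ S: {ball_in(b3,rmD), free(left), robot_in(rmD)} ⊆ S  — applicable
  S \ del = {carry(b4,right), robot_in(rmD)}
  ∪ add   = {carry(b3,left), carry(b4,right), robot_in(rmD)}

== RESULT ==
["carry(b3,left)", "carry(b4,right)", "robot_in(rmD)"]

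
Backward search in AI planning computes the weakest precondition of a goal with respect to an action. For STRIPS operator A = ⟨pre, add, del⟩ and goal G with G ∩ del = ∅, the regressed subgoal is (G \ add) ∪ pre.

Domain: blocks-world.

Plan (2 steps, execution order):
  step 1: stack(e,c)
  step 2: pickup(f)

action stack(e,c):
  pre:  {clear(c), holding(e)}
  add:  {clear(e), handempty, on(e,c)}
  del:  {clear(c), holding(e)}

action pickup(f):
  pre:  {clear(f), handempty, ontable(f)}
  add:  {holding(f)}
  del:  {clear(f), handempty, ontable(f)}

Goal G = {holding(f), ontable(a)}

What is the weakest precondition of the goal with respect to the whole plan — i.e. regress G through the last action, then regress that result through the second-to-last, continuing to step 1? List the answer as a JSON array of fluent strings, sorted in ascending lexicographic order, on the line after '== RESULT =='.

Regress step by step:
  through step 2 (pickup(f)): drop {holding(f)}, keep {ontable(a)}, require {clear(f), handempty, ontable(f)}
    → {clear(f), handempty, ontable(a), ontable(f)}
  through step 1 (stack(e,c)): drop {handempty}, keep {clear(f), ontable(a), ontable(f)}, require {clear(c), holding(e)}
    → {clear(c), clear(f), holding(e), ontable(a), ontable(f)}

== RESULT ==
["clear(c)", "clear(f)", "holding(e)", "ontable(a)", "ontable(f)"]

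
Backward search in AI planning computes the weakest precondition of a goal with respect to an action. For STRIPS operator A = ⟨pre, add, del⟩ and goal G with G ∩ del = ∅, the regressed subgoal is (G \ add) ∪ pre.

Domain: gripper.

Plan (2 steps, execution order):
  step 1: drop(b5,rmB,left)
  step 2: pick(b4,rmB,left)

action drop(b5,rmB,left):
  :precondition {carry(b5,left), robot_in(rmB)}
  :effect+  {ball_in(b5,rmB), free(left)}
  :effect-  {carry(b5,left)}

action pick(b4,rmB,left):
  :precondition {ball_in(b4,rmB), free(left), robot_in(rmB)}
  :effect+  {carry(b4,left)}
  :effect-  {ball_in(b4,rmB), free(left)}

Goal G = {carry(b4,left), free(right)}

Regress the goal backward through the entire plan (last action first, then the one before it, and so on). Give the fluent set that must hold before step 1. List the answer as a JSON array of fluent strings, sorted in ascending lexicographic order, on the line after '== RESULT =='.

Regress step by step:
  through step 2 (pick(b4,rmB,left)): drop {carry(b4,left)}, keep {free(right)}, require {ball_in(b4,rmB), free(left), robot_in(rmB)}
    → {ball_in(b4,rmB), free(left), free(right), robot_in(rmB)}
  through step 1 (drop(b5,rmB,left)): drop {free(left)}, keep {ball_in(b4,rmB), free(right), robot_in(rmB)}, require {carry(b5,left), robot_in(rmB)}
    → {ball_in(b4,rmB), carry(b5,left), free(right), robot_in(rmB)}

== RESULT ==
["ball_in(b4,rmB)", "carry(b5,left)", "free(right)", "robot_in(rmB)"]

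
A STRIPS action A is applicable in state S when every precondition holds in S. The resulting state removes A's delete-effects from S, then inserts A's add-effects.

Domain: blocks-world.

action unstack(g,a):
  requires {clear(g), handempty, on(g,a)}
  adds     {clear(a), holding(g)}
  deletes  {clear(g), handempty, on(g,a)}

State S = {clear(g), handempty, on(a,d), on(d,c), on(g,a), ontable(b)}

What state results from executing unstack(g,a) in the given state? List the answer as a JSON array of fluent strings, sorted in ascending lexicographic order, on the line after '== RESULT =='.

Progress:
  pre ⊆ S: {clear(g), handempty, on(g,a)} ⊆ S  — applicable
  S \ del = {on(a,d), on(d,c), ontable(b)}
  ∪ add   = {clear(a), holding(g), on(a,d), on(d,c), ontable(b)}

== RESULT ==
["clear(a)", "holding(g)", "on(a,d)", "on(d,c)", "ontable(b)"]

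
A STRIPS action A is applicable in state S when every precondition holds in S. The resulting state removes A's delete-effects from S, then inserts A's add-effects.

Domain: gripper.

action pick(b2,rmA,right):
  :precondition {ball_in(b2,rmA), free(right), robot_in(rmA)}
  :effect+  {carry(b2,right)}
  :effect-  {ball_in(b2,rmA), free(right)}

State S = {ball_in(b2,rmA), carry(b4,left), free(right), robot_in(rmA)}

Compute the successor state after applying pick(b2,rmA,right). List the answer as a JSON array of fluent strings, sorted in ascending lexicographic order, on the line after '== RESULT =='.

Compute (S \ del) ∪ add:
  pre ⊆ S: {ball_in(b2,rmA), free(right), robot_in(rmA)} ⊆ S  — applicable
  S \ del = {carry(b4,left), robot_in(rmA)}
  ∪ add   = {carry(b2,right), carry(b4,left), robot_in(rmA)}

== RESULT ==
["carry(b2,right)", "carry(b4,left)", "robot_in(rmA)"]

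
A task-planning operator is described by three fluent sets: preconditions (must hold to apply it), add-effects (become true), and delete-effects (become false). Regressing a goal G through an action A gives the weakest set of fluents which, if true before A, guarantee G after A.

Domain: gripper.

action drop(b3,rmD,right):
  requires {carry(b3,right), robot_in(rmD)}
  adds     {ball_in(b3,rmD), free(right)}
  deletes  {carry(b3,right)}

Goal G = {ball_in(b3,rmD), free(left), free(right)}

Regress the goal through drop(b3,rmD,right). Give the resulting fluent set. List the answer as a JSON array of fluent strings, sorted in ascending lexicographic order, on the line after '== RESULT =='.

Regress:
  G ∩ del = {}  (empty — regression defined)
  G \ add = {ball_in(b3,rmD), free(left), free(right)} \ {ball_in(b3,rmD), free(right)} = {free(left)}
  ∪ pre   = {free(left)} ∪ {carry(b3,right), robot_in(rmD)}
          = {carry(b3,right), free(left), robot_in(rmD)}

== RESULT ==
["carry(b3,right)", "free(left)", "robot_in(rmD)"]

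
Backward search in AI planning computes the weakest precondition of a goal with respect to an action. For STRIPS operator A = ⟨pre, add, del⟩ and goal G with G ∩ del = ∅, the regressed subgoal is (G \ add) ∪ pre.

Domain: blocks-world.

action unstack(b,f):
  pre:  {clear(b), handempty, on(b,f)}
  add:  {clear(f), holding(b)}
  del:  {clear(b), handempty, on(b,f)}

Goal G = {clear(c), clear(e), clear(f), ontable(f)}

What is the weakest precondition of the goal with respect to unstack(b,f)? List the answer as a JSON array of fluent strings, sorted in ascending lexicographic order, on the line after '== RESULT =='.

Regress:
  G ∩ del = {}  (empty — regression defined)
  G \ add = {clear(c), clear(e), clear(f), ontable(f)} \ {clear(f), holding(b)} = {clear(c), clear(e), ontable(f)}
  ∪ pre   = {clear(c), clear(e), ontable(f)} ∪ {clear(b), handempty, on(b,f)}
          = {clear(b), clear(c), clear(e), handempty, on(b,f), ontable(f)}

== RESULT ==
["clear(b)", "clear(c)", "clear(e)", "handempty", "on(b,f)", "ontable(f)"]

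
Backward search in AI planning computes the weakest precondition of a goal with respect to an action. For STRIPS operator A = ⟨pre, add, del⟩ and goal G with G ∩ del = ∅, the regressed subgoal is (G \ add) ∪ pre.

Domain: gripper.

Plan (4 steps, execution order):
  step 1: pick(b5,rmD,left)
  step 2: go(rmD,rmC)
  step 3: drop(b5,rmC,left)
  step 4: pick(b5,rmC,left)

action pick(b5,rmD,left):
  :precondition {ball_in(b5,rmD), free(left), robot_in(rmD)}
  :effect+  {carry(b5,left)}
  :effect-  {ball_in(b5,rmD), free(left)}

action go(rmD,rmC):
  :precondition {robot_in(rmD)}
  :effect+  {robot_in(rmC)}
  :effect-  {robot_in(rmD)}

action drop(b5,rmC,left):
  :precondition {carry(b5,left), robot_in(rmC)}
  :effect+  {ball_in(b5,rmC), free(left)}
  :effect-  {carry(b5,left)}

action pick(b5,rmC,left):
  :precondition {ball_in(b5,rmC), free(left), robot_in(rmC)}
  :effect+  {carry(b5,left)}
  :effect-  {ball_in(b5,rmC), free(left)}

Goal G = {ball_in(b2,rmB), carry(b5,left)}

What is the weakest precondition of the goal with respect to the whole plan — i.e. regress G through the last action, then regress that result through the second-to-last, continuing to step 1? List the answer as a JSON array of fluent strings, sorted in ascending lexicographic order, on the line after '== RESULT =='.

Work backward from the goal:
  through step 4 (pick(b5,rmC,left)): drop {carry(b5,left)}, keep {ball_in(b2,rmB)}, require {ball_in(b5,rmC), free(left), robot_in(rmC)}
    → {ball_in(b2,rmB), ball_in(b5,rmC), free(left), robot_in(rmC)}
  through step 3 (drop(b5,rmC,left)): drop {ball_in(b5,rmC), free(left)}, keep {ball_in(b2,rmB), robot_in(rmC)}, require {carry(b5,left), robot_in(rmC)}
    → {ball_in(b2,rmB), carry(b5,left), robot_in(rmC)}
  through step 2 (go(rmD,rmC)): drop {robot_in(rmC)}, keep {ball_in(b2,rmB), carry(b5,left)}, require {robot_in(rmD)}
    → {ball_in(b2,rmB), carry(b5,left), robot_in(rmD)}
  through step 1 (pick(b5,rmD,left)): drop {carry(b5,left)}, keep {ball_in(b2,rmB), robot_in(rmD)}, require {ball_in(b5,rmD), free(left), robot_in(rmD)}
    → {ball_in(b2,rmB), ball_in(b5,rmD), free(left), robot_in(rmD)}

== RESULT ==
["ball_in(b2,rmB)", "ball_in(b5,rmD)", "free(left)", "robot_in(rmD)"]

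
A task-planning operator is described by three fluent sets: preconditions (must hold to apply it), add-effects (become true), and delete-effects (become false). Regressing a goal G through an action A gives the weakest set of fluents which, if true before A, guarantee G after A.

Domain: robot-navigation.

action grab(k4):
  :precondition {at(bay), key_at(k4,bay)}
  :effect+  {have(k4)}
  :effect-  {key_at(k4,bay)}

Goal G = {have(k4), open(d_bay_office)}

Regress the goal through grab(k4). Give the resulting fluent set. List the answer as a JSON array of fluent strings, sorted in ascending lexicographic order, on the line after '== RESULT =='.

Compute (G \ add) ∪ pre:
  G ∩ del = {}  (empty — regression defined)
  G \ add = {have(k4), open(d_bay_office)} \ {have(k4)} = {open(d_bay_office)}
  ∪ pre   = {open(d_bay_office)} ∪ {at(bay), key_at(k4,bay)}
          = {at(bay), key_at(k4,bay), open(d_bay_office)}

== RESULT ==
["at(bay)", "key_at(k4,bay)", "open(d_bay_office)"]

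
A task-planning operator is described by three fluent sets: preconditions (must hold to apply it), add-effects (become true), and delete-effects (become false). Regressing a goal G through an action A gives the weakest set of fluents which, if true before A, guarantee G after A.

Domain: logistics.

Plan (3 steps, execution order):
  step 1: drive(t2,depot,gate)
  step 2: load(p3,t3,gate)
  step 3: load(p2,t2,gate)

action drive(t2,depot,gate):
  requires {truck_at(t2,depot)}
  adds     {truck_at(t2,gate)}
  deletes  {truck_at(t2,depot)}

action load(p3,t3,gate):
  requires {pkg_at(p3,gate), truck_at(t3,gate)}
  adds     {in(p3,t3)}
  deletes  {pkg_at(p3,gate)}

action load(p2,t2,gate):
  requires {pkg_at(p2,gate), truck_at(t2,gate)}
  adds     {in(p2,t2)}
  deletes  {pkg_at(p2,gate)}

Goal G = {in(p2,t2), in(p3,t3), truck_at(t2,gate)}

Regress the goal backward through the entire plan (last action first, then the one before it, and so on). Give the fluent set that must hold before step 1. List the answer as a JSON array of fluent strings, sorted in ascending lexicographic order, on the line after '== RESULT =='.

Work backward from the goal:
  through step 3 (load(p2,t2,gate)): drop {in(p2,t2)}, keep {in(p3,t3), truck_at(t2,gate)}, require {pkg_at(p2,gate), truck_at(t2,gate)}
    → {in(p3,t3), pkg_at(p2,gate), truck_at(t2,gate)}
  through step 2 (load(p3,t3,gate)): drop {in(p3,t3)}, keep {pkg_at(p2,gate), truck_at(t2,gate)}, require {pkg_at(p3,gate), truck_at(t3,gate)}
    → {pkg_at(p2,gate), pkg_at(p3,gate), truck_at(t2,gate), truck_at(t3,gate)}
  through step 1 (drive(t2,depot,gate)): drop {truck_at(t2,gate)}, keep {pkg_at(p2,gate), pkg_at(p3,gate), truck_at(t3,gate)}, require {truck_at(t2,depot)}
    → {pkg_at(p2,gate), pkg_at(p3,gate), truck_at(t2,depot), truck_at(t3,gate)}

== RESULT ==
["pkg_at(p2,gate)", "pkg_at(p3,gate)", "truck_at(t2,depot)", "truck_at(t3,gate)"]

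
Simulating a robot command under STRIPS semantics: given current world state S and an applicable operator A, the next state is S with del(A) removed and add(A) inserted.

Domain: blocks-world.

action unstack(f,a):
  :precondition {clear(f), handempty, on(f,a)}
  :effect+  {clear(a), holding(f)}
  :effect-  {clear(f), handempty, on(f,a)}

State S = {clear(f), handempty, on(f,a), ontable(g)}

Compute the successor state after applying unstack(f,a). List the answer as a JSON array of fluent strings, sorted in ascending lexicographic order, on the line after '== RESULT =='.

Progress:
  pre ⊆ S: {clear(f), handempty, on(f,a)} ⊆ S  — applicable
  S \ del = {ontable(g)}
  ∪ add   = {clear(a), holding(f), ontable(g)}

== RESULT ==
["clear(a)", "holding(f)", "ontable(g)"]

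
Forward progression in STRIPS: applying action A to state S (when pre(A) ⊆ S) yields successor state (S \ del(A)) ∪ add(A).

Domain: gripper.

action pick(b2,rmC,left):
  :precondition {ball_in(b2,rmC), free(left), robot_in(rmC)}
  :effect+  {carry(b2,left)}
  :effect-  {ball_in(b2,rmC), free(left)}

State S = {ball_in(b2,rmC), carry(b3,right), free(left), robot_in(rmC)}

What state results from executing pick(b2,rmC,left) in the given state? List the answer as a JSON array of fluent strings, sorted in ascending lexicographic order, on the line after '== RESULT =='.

Progress:
  pre ⊆ S: {ball_in(b2,rmC), free(left), robot_in(rmC)} ⊆ S  — applicable
  S \ del = {carry(b3,right), robot_in(rmC)}
  ∪ add   = {carry(b2,left), carry(b3,right), robot_in(rmC)}

== RESULT ==
["carry(b2,left)", "carry(b3,right)", "robot_in(rmC)"]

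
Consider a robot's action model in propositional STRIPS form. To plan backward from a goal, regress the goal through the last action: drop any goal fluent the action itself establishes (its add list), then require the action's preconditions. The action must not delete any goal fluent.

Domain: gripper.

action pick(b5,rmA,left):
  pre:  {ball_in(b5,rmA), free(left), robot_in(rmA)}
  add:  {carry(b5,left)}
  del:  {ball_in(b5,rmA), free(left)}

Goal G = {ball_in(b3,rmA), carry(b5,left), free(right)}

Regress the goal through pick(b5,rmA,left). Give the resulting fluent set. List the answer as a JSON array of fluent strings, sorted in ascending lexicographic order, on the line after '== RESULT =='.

Regress:
  G ∩ del = {}  (empty — regression defined)
  G \ add = {ball_in(b3,rmA), carry(b5,left), free(right)} \ {carry(b5,left)} = {ball_in(b3,rmA), free(right)}
  ∪ pre   = {ball_in(b3,rmA), free(right)} ∪ {ball_in(b5,rmA), free(left), robot_in(rmA)}
          = {ball_in(b3,rmA), ball_in(b5,rmA), free(left), free(right), robot_in(rmA)}

== RESULT ==
["ball_in(b3,rmA)", "ball_in(b5,rmA)", "free(left)", "free(right)", "robot_in(rmA)"]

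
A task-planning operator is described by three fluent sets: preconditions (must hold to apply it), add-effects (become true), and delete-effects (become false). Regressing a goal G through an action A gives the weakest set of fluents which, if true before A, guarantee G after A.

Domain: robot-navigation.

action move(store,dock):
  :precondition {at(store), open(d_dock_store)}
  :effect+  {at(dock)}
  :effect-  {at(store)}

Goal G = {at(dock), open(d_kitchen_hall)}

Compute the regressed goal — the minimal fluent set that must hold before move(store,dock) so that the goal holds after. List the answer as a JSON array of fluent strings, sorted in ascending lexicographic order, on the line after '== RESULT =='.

Compute (G \ add) ∪ pre:
  G ∩ del = {}  (empty — regression defined)
  G \ add = {at(dock), open(d_kitchen_hall)} \ {at(dock)} = {open(d_kitchen_hall)}
  ∪ pre   = {open(d_kitchen_hall)} ∪ {at(store), open(d_dock_store)}
          = {at(store), open(d_dock_store), open(d_kitchen_hall)}

== RESULT ==
["at(store)", "open(d_dock_store)", "open(d_kitchen_hall)"]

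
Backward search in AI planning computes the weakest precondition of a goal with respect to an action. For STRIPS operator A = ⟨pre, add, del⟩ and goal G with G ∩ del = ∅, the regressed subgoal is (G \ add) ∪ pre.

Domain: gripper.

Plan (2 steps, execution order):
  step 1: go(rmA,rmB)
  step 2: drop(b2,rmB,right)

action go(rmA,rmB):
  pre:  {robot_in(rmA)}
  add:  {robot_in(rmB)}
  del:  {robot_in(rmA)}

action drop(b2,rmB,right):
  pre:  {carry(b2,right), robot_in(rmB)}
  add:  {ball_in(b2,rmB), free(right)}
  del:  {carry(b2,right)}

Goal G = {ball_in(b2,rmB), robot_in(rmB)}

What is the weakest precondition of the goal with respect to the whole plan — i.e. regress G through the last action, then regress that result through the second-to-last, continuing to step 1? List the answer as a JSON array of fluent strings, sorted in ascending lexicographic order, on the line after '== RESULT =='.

Work backward from the goal:
  through step 2 (drop(b2,rmB,right)): drop {ball_in(b2,rmB)}, keep {robot_in(rmB)}, require {carry(b2,right), robot_in(rmB)}
    → {carry(b2,right), robot_in(rmB)}
  through step 1 (go(rmA,rmB)): drop {robot_in(rmB)}, keep {carry(b2,right)}, require {robot_in(rmA)}
    → {carry(b2,right), robot_in(rmA)}

== RESULT ==
["carry(b2,right)", "robot_in(rmA)"]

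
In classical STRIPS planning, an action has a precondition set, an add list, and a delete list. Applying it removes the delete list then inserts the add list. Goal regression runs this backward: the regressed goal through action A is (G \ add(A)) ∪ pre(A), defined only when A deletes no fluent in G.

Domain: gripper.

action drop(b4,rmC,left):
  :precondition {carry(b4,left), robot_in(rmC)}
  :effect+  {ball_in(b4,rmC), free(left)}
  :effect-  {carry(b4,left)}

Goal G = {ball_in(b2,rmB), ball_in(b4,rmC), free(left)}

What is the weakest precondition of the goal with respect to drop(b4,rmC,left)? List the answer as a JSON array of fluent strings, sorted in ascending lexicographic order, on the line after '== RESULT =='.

Regress:
  G ∩ del = {}  (empty — regression defined)
  G \ add = {ball_in(b2,rmB), ball_in(b4,rmC), free(left)} \ {ball_in(b4,rmC), free(left)} = {ball_in(b2,rmB)}
  ∪ pre   = {ball_in(b2,rmB)} ∪ {carry(b4,left), robot_in(rmC)}
          = {ball_in(b2,rmB), carry(b4,left), robot_in(rmC)}

== RESULT ==
["ball_in(b2,rmB)", "carry(b4,left)", "robot_in(rmC)"]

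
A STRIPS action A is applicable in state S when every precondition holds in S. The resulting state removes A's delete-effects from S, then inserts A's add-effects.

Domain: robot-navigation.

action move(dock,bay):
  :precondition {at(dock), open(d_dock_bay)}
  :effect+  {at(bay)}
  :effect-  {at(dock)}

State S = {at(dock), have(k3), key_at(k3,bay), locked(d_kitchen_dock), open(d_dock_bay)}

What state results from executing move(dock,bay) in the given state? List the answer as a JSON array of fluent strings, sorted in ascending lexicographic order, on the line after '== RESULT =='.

Compute (S \ del) ∪ add:
  pre ⊆ S: {at(dock), open(d_dock_bay)} ⊆ S  — applicable
  S \ del = {have(k3), key_at(k3,bay), locked(d_kitchen_dock), open(d_dock_bay)}
  ∪ add   = {at(bay), have(k3), key_at(k3,bay), locked(d_kitchen_dock), open(d_dock_bay)}

== RESULT ==
["at(bay)", "have(k3)", "key_at(k3,bay)", "locked(d_kitchen_dock)", "open(d_dock_bay)"]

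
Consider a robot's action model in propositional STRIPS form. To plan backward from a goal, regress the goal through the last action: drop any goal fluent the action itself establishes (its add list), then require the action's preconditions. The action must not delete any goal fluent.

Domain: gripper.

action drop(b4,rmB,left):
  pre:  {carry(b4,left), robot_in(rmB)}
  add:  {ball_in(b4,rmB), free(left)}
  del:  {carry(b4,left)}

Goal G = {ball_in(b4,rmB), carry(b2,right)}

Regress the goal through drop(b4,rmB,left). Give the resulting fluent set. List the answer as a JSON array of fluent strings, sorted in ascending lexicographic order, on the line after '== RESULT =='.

Regress:
  G ∩ del = {}  (empty — regression defined)
  G \ add = {ball_in(b4,rmB), carry(b2,right)} \ {ball_in(b4,rmB), free(left)} = {carry(b2,right)}
  ∪ pre   = {carry(b2,right)} ∪ {carry(b4,left), robot_in(rmB)}
          = {carry(b2,right), carry(b4,left), robot_in(rmB)}

== RESULT ==
["carry(b2,right)", "carry(b4,left)", "robot_in(rmB)"]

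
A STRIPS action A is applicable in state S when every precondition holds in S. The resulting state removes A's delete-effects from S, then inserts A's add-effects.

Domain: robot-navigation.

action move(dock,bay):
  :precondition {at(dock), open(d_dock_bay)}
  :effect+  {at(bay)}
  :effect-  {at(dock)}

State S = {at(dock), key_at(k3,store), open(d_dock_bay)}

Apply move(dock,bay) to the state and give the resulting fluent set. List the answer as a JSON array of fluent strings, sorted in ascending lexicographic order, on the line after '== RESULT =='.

Compute (S \ del) ∪ add:
  pre ⊆ S: {at(dock), open(d_dock_bay)} ⊆ S  — applicable
  S \ del = {key_at(k3,store), open(d_dock_bay)}
  ∪ add   = {at(bay), key_at(k3,store), open(d_dock_bay)}

== RESULT ==
["at(bay)", "key_at(k3,store)", "open(d_dock_bay)"]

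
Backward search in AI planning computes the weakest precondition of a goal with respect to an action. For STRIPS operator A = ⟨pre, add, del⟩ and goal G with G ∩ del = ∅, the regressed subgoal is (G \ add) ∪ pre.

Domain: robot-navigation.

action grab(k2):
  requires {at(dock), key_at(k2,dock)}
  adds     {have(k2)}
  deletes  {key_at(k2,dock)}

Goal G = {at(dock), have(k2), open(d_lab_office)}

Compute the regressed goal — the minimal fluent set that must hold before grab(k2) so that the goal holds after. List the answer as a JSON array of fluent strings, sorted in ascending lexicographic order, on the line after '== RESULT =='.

Regress:
  G ∩ del = {}  (empty — regression defined)
  G \ add = {at(dock), have(k2), open(d_lab_office)} \ {have(k2)} = {at(dock), open(d_lab_office)}
  ∪ pre   = {at(dock), open(d_lab_office)} ∪ {at(dock), key_at(k2,dock)}
          = {at(dock), key_at(k2,dock), open(d_lab_office)}

== RESULT ==
["at(dock)", "key_at(k2,dock)", "open(d_lab_office)"]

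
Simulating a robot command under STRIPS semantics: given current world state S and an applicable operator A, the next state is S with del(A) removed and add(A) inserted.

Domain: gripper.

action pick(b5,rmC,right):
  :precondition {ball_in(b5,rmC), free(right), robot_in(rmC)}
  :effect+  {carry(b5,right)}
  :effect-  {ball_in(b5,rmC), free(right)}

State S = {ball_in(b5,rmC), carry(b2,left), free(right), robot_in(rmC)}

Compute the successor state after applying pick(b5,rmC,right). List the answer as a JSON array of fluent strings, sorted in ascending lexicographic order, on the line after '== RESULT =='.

Compute (S \ del) ∪ add:
  pre ⊆ S: {ball_in(b5,rmC), free(right), robot_in(rmC)} ⊆ S  — applicable
  S \ del = {carry(b2,left), robot_in(rmC)}
  ∪ add   = {carry(b2,left), carry(b5,right), robot_in(rmC)}

== RESULT ==
["carry(b2,left)", "carry(b5,right)", "robot_in(rmC)"]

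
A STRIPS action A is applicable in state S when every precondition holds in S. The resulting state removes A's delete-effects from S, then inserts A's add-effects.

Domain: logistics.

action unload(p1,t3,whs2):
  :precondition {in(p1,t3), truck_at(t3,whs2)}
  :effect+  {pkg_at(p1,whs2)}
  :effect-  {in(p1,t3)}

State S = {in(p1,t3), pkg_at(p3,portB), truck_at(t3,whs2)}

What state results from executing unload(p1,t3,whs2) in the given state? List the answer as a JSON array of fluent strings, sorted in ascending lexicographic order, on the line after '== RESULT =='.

Progress:
  pre ⊆ S: {in(p1,t3), truck_at(t3,whs2)} ⊆ S  — applicable
  S \ del = {pkg_at(p3,portB), truck_at(t3,whs2)}
  ∪ add   = {pkg_at(p1,whs2), pkg_at(p3,portB), truck_at(t3,whs2)}

== RESULT ==
["pkg_at(p1,whs2)", "pkg_at(p3,portB)", "truck_at(t3,whs2)"]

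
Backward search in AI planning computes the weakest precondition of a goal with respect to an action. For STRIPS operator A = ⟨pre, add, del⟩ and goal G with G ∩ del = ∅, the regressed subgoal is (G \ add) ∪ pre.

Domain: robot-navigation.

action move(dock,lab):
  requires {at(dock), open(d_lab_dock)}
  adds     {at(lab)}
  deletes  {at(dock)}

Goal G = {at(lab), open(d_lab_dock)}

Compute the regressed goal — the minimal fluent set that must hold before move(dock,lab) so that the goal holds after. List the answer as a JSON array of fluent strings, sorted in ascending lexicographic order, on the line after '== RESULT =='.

Compute (G \ add) ∪ pre:
  G ∩ del = {}  (empty — regression defined)
  G \ add = {at(lab), open(d_lab_dock)} \ {at(lab)} = {open(d_lab_dock)}
  ∪ pre   = {open(d_lab_dock)} ∪ {at(dock), open(d_lab_dock)}
          = {at(dock), open(d_lab_dock)}

== RESULT ==
["at(dock)", "open(d_lab_dock)"]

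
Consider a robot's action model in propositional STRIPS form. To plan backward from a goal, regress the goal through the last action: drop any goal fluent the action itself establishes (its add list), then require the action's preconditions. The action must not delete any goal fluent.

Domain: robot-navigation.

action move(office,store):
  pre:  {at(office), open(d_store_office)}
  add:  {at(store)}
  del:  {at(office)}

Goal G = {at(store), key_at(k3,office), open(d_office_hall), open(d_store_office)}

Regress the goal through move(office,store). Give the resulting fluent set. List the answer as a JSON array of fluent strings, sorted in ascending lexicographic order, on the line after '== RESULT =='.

Regress:
  G ∩ del = {}  (empty — regression defined)
  G \ add = {at(store), key_at(k3,office), open(d_office_hall), open(d_store_office)} \ {at(store)} = {key_at(k3,office), open(d_office_hall), open(d_store_office)}
  ∪ pre   = {key_at(k3,office), open(d_office_hall), open(d_store_office)} ∪ {at(office), open(d_store_office)}
          = {at(office), key_at(k3,office), open(d_office_hall), open(d_store_office)}

== RESULT ==
["at(office)", "key_at(k3,office)", "open(d_office_hall)", "open(d_store_office)"]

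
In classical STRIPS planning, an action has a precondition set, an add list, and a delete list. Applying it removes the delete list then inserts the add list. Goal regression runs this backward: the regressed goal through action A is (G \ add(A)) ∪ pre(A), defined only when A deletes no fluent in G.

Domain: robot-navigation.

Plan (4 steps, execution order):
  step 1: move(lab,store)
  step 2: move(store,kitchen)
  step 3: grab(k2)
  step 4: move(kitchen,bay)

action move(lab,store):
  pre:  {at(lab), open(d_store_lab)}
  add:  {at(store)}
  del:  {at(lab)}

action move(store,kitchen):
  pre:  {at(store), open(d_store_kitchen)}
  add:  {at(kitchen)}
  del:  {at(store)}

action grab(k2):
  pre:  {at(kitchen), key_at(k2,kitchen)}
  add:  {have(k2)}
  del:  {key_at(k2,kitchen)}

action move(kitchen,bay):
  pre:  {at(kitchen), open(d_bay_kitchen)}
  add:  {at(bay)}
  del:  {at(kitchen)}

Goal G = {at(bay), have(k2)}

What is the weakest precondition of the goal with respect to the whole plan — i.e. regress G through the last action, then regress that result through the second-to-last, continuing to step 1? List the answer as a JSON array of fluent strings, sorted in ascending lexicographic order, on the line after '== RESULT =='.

Regress step by step:
  through step 4 (move(kitchen,bay)): drop {at(bay)}, keep {have(k2)}, require {at(kitchen), open(d_bay_kitchen)}
    → {at(kitchen), have(k2), open(d_bay_kitchen)}
  through step 3 (grab(k2)): drop {have(k2)}, keep {at(kitchen), open(d_bay_kitchen)}, require {at(kitchen), key_at(k2,kitchen)}
    → {at(kitchen), key_at(k2,kitchen), open(d_bay_kitchen)}
  through step 2 (move(store,kitchen)): drop {at(kitchen)}, keep {key_at(k2,kitchen), open(d_bay_kitchen)}, require {at(store), open(d_store_kitchen)}
    → {at(store), key_at(k2,kitchen), open(d_bay_kitchen), open(d_store_kitchen)}
  through step 1 (move(lab,store)): drop {at(store)}, keep {key_at(k2,kitchen), open(d_bay_kitchen), open(d_store_kitchen)}, require {at(lab), open(d_store_lab)}
    → {at(lab), key_at(k2,kitchen), open(d_bay_kitchen), open(d_store_kitchen), open(d_store_lab)}

== RESULT ==
["at(lab)", "key_at(k2,kitchen)", "open(d_bay_kitchen)", "open(d_store_kitchen)", "open(d_store_lab)"]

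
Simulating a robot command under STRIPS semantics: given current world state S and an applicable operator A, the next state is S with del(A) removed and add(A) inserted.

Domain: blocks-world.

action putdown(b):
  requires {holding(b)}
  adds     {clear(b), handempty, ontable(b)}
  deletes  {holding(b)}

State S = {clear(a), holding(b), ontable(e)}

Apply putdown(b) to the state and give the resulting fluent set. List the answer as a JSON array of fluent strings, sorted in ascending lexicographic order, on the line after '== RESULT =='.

Progress:
  pre ⊆ S: {holding(b)} ⊆ S  — applicable
  S \ del = {clear(a), ontable(e)}
  ∪ add   = {clear(a), clear(b), handempty, ontable(b), ontable(e)}

== RESULT ==
["clear(a)", "clear(b)", "handempty", "ontable(b)", "ontable(e)"]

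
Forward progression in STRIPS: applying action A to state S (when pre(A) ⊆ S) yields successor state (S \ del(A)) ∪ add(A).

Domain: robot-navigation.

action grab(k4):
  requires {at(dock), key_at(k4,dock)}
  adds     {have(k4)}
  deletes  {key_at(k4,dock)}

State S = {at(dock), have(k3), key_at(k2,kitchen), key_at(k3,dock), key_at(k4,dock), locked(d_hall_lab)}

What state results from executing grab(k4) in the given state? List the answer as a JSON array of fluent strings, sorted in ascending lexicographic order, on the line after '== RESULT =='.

Compute (S \ del) ∪ add:
  pre ⊆ S: {at(dock), key_at(k4,dock)} ⊆ S  — applicable
  S \ del = {at(dock), have(k3), key_at(k2,kitchen), key_at(k3,dock), locked(d_hall_lab)}
  ∪ add   = {at(dock), have(k3), have(k4), key_at(k2,kitchen), key_at(k3,dock), locked(d_hall_lab)}

== RESULT ==
["at(dock)", "have(k3)", "have(k4)", "key_at(k2,kitchen)", "key_at(k3,dock)", "locked(d_hall_lab)"]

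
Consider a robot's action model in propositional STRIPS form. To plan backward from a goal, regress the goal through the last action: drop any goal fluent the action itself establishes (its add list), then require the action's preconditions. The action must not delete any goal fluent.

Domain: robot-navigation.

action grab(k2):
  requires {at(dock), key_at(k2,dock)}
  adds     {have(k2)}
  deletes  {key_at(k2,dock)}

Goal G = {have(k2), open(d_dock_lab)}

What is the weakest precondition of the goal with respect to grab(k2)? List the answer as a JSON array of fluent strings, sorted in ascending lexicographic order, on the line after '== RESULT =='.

Regress:
  G ∩ del = {}  (empty — regression defined)
  G \ add = {have(k2), open(d_dock_lab)} \ {have(k2)} = {open(d_dock_lab)}
  ∪ pre   = {open(d_dock_lab)} ∪ {at(dock), key_at(k2,dock)}
          = {at(dock), key_at(k2,dock), open(d_dock_lab)}

== RESULT ==
["at(dock)", "key_at(k2,dock)", "open(d_dock_lab)"]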